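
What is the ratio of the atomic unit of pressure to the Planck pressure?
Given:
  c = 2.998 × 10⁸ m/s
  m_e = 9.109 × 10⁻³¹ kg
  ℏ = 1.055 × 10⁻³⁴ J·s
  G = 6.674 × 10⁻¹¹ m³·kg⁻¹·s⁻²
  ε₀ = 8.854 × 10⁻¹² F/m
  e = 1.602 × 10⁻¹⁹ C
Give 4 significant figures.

6.323 × 10⁻¹⁰¹

atomic unit of pressure: P_au = E_h/a₀³ = m_e⁴e¹⁰/((4πε₀)⁵ℏ⁸) = 2.929 × 10¹³ Pa
Planck pressure: p_P = c⁷/(ℏG²) = 4.632 × 10¹¹³ Pa
ratio = 2.929 × 10¹³ / 4.632 × 10¹¹³ = 6.323 × 10⁻¹⁰¹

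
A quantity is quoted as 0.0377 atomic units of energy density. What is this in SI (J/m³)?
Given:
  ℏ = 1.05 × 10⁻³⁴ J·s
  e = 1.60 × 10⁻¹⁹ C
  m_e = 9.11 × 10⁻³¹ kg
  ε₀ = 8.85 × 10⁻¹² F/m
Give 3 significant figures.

One atomic unit of energy density: u_au = E_h/a₀³ = m_e⁴e¹⁰/((4πε₀)⁵ℏ⁸) = 3.01 × 10¹³ J/m³.
0.0377 × 3.01 × 10¹³ J/m³ = 1.14 × 10¹² J/m³

1.14 × 10¹² J/m³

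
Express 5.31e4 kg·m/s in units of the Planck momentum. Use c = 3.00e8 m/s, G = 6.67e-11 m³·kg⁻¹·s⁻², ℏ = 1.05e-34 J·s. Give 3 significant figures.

8.14e3

Planck momentum: p_P = √(ℏc³/G) = 6.52 kg·m/s.
5.31e4 / 6.52 = 8.14e3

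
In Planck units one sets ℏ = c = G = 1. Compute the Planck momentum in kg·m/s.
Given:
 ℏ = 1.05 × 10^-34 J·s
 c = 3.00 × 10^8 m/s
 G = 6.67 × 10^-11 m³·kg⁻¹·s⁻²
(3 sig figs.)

6.52 kg·m/s

p_P = √(ℏc³/G)
  = √(42.5)
  = 6.52 kg·m/s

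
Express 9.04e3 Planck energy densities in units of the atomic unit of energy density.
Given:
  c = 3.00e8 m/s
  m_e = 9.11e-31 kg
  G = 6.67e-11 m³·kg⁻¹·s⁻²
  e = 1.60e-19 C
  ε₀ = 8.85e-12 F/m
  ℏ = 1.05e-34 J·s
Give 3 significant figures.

1.40e104

Planck energy density: u_P = c⁷/(ℏG²) = 4.68e113 J/m³
atomic unit of energy density: u_au = E_h/a₀³ = m_e⁴e¹⁰/((4πε₀)⁵ℏ⁸) = 3.01e13 J/m³
9.04e3 × 4.68e113 / 3.01e13 = 1.40e104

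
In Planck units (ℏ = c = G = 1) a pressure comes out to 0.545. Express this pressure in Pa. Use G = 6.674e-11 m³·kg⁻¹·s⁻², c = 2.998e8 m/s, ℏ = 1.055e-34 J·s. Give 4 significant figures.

2.525e113 Pa

One Planck pressure: p_P = c⁷/(ℏG²) = 4.632e113 Pa.
0.545 × 4.632e113 Pa = 2.525e113 Pa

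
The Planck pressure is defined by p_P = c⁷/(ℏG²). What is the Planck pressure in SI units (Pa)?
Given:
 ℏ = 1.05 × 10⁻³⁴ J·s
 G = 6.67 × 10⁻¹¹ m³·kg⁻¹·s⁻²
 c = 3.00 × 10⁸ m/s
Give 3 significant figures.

p_P = c⁷/(ℏG²)
  = 2.19 × 10⁵⁹ / 4.67 × 10⁻⁵⁵
  = 4.68 × 10¹¹³ Pa

4.68 × 10¹¹³ Pa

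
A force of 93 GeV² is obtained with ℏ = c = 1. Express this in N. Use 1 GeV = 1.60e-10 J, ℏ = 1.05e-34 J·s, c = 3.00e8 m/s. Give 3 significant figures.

Force is [E]/[L] = [E]²/(ℏc); restore (ℏc)⁻¹.
1 GeV² → 1/(ℏc) × (1 GeV in J)² = 8.13e5 N.
Result: 93 × 8.13e5 = 7.56e7 N.

7.56e7 N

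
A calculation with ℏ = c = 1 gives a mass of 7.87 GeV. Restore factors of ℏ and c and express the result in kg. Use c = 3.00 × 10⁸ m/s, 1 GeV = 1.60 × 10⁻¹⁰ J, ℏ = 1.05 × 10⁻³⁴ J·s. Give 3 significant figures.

1.40 × 10⁻²⁶ kg

Mass is [E]/c²; divide by c².
1 GeV → 1/c² × (1 GeV in J) = 1.78 × 10⁻²⁷ kg.
Result: 7.87 × 1.78 × 10⁻²⁷ = 1.40 × 10⁻²⁶ kg.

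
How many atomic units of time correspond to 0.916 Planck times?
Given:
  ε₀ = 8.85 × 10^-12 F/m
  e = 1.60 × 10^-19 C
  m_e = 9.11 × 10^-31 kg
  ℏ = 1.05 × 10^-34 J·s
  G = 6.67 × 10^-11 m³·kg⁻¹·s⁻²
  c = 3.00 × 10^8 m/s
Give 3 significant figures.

2.05 × 10^-27

Planck time: t_P = √(ℏG/c⁵) = 5.37 × 10^-44 s
atomic unit of time: τ_au = (4πε₀)²ℏ³/(m_e e⁴) = 2.40 × 10^-17 s
0.916 × 5.37 × 10^-44 / 2.40 × 10^-17 = 2.05 × 10^-27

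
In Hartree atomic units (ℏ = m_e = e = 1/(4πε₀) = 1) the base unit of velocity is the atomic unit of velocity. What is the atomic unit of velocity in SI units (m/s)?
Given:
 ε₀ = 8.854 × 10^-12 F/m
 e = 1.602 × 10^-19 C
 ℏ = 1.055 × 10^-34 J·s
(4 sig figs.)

2.186 × 10^6 m/s

v_au = e²/(4πε₀ℏ)
  = 2.566 × 10^-38 / 1.174 × 10^-44
  = 2.186 × 10^6 m/s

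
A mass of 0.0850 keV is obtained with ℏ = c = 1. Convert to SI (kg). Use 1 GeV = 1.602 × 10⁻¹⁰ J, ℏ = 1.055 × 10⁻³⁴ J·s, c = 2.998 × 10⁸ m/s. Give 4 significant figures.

Mass is [E]/c²; divide by c².
1 GeV → 1/c² × (1 GeV in J) = 1.782 × 10⁻²⁷ kg.
Convert the energy scale: 0.0850 keV = 8.50 × 10⁻⁸ GeV.
Result: 8.50 × 10⁻⁸ × 1.782 × 10⁻²⁷ = 1.515 × 10⁻³⁴ kg.

1.515 × 10⁻³⁴ kg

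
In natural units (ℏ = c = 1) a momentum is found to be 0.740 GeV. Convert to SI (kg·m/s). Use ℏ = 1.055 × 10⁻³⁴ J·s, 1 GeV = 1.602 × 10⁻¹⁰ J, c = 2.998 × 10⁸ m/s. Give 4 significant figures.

Momentum is [E]/c; divide by c.
1 GeV → 1/c × (1 GeV in J) = 5.344 × 10⁻¹⁹ kg·m/s.
Result: 0.740 × 5.344 × 10⁻¹⁹ = 3.954 × 10⁻¹⁹ kg·m/s.

3.954 × 10⁻¹⁹ kg·m/s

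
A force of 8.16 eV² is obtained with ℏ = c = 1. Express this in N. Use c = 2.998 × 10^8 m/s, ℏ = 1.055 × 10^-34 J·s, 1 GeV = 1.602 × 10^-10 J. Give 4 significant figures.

Force is [E]/[L] = [E]²/(ℏc); restore (ℏc)⁻¹.
1 GeV² → 1/(ℏc) × (1 GeV in J)² = 8.114 × 10^5 N.
Convert the energy scale: 8.16 eV² = 8.16 × 10^-18 GeV².
Result: 8.16 × 10^-18 × 8.114 × 10^5 = 6.621 × 10^-12 N.

6.621 × 10^-12 N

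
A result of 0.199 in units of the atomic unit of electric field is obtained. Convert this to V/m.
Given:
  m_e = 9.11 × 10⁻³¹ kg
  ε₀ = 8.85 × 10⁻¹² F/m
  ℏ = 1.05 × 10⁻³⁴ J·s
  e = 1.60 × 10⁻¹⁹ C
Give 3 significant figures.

1.04 × 10¹¹ V/m

One atomic unit of electric field: E_au = E_h/(e a₀) = m_e²e⁵/((4πε₀)³ℏ⁴) = 5.20 × 10¹¹ V/m.
0.199 × 5.20 × 10¹¹ V/m = 1.04 × 10¹¹ V/m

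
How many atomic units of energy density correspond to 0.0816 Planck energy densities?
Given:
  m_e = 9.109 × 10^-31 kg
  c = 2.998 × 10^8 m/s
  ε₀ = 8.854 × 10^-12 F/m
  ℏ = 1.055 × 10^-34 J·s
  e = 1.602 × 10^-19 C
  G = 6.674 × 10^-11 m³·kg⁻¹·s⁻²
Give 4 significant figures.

Planck energy density: u_P = c⁷/(ℏG²) = 4.632 × 10^113 J/m³
atomic unit of energy density: u_au = E_h/a₀³ = m_e⁴e¹⁰/((4πε₀)⁵ℏ⁸) = 2.929 × 10^13 J/m³
0.0816 × 4.632 × 10^113 / 2.929 × 10^13 = 1.290 × 10^99

1.290 × 10^99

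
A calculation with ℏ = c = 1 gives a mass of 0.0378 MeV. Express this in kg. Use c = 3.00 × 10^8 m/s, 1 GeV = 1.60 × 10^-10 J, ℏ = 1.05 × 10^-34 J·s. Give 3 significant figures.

6.72 × 10^-32 kg

Mass is [E]/c²; divide by c².
1 GeV → 1/c² × (1 GeV in J) = 1.78 × 10^-27 kg.
Convert the energy scale: 0.0378 MeV = 3.78 × 10^-5 GeV.
Result: 3.78 × 10^-5 × 1.78 × 10^-27 = 6.72 × 10^-32 kg.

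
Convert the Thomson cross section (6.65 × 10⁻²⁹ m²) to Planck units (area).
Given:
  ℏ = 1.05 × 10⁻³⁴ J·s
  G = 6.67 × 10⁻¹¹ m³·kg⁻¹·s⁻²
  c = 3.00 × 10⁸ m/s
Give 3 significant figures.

2.56 × 10⁴¹

Planck area: A_P = ℏG/c³ = 2.59 × 10⁻⁷⁰ m².
6.65 × 10⁻²⁹ / 2.59 × 10⁻⁷⁰ = 2.56 × 10⁴¹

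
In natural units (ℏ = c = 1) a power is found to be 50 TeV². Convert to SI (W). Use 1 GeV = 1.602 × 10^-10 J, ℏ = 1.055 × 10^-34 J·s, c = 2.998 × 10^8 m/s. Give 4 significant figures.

1.216 × 10^22 W

Power is [E]/[T] = [E]²/ℏ.
1 GeV² → 1/ℏ × (1 GeV in J)² = 2.433 × 10^14 W.
Convert the energy scale: 50 TeV² = 5.00 × 10^7 GeV².
Result: 5.00 × 10^7 × 2.433 × 10^14 = 1.216 × 10^22 W.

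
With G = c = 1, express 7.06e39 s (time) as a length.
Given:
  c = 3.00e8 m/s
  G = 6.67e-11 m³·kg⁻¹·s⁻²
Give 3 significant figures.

Time → length via c.
7.06e39 s × (c) = 2.12e48 m

2.12e48 m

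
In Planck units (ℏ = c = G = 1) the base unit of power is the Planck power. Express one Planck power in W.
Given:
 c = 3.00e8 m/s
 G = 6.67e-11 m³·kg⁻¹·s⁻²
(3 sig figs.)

3.64e52 W

P_P = c⁵/G
  = 2.43e42 / 6.67e-11
  = 3.64e52 W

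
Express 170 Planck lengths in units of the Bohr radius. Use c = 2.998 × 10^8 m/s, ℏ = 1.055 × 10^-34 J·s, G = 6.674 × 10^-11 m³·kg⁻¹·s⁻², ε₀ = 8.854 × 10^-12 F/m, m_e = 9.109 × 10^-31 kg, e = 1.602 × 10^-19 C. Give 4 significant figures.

Planck length: ℓ_P = √(ℏG/c³) = 1.616 × 10^-35 m
Bohr radius: a₀ = 4πε₀ℏ²/(m_e e²) = 5.297 × 10^-11 m
170 × 1.616 × 10^-35 / 5.297 × 10^-11 = 5.188 × 10^-23

5.188 × 10^-23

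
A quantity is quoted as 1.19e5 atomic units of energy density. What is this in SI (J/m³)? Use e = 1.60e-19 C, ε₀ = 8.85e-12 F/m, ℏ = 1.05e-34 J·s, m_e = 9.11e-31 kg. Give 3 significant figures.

One atomic unit of energy density: u_au = E_h/a₀³ = m_e⁴e¹⁰/((4πε₀)⁵ℏ⁸) = 3.01e13 J/m³.
1.19e5 × 3.01e13 J/m³ = 3.59e18 J/m³

3.59e18 J/m³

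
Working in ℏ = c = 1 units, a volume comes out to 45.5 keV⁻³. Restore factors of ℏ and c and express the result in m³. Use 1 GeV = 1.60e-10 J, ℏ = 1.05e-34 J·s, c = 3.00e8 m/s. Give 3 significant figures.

3.47e-28 m³

Volume is [L]³ = [E]⁻³·(ℏc)³.
1 GeV⁻³ → (ℏc)³ × (1 GeV in J)⁻³ = 7.63e-48 m³.
Convert the energy scale: 45.5 keV⁻³ = 4.55e19 GeV⁻³.
Result: 4.55e19 × 7.63e-48 = 3.47e-28 m³.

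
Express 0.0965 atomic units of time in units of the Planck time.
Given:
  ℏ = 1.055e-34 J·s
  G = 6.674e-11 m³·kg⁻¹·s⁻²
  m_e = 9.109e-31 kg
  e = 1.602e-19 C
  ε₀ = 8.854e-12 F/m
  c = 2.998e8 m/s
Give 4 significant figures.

4.336e25

atomic unit of time: τ_au = (4πε₀)²ℏ³/(m_e e⁴) = 2.423e-17 s
Planck time: t_P = √(ℏG/c⁵) = 5.392e-44 s
0.0965 × 2.423e-17 / 5.392e-44 = 4.336e25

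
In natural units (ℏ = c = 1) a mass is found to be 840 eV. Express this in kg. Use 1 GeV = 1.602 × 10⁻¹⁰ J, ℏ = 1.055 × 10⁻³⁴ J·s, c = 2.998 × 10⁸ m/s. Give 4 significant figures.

Mass is [E]/c²; divide by c².
1 GeV → 1/c² × (1 GeV in J) = 1.782 × 10⁻²⁷ kg.
Convert the energy scale: 840 eV = 8.40 × 10⁻⁷ GeV.
Result: 8.40 × 10⁻⁷ × 1.782 × 10⁻²⁷ = 1.497 × 10⁻³³ kg.

1.497 × 10⁻³³ kg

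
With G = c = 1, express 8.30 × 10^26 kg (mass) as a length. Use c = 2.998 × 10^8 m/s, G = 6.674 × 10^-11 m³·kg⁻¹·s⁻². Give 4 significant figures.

In G = c = 1 units mass has dimensions of length; the conversion factor is G/c².
8.30 × 10^26 kg × (G/c²) = 0.6163 m

0.6163 m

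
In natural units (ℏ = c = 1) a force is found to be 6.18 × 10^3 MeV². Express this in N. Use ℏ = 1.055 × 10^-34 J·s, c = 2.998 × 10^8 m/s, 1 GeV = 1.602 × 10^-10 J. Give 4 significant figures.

Force is [E]/[L] = [E]²/(ℏc); restore (ℏc)⁻¹.
1 GeV² → 1/(ℏc) × (1 GeV in J)² = 8.114 × 10^5 N.
Convert the energy scale: 6.18 × 10^3 MeV² = 6.18 × 10^-3 GeV².
Result: 6.18 × 10^-3 × 8.114 × 10^5 = 5.015 × 10^3 N.

5.015 × 10^3 N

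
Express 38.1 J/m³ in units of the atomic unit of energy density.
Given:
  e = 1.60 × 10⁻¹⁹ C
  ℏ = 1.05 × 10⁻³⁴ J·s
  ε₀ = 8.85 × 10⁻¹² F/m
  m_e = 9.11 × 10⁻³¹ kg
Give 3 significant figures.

1.26 × 10⁻¹²

atomic unit of energy density: u_au = E_h/a₀³ = m_e⁴e¹⁰/((4πε₀)⁵ℏ⁸) = 3.01 × 10¹³ J/m³.
38.1 / 3.01 × 10¹³ = 1.26 × 10⁻¹²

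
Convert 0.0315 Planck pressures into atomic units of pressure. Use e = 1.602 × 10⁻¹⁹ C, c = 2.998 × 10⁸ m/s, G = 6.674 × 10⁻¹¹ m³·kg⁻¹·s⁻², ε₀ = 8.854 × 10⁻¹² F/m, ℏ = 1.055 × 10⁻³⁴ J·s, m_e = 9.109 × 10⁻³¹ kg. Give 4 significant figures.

4.982 × 10⁹⁸

Planck pressure: p_P = c⁷/(ℏG²) = 4.632 × 10¹¹³ Pa
atomic unit of pressure: P_au = E_h/a₀³ = m_e⁴e¹⁰/((4πε₀)⁵ℏ⁸) = 2.929 × 10¹³ Pa
0.0315 × 4.632 × 10¹¹³ / 2.929 × 10¹³ = 4.982 × 10⁹⁸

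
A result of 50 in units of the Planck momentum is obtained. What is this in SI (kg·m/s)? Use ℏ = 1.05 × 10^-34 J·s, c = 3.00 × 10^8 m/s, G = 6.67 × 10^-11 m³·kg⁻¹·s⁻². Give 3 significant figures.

One Planck momentum: p_P = √(ℏc³/G) = 6.52 kg·m/s.
50 × 6.52 kg·m/s = 326 kg·m/s

326 kg·m/s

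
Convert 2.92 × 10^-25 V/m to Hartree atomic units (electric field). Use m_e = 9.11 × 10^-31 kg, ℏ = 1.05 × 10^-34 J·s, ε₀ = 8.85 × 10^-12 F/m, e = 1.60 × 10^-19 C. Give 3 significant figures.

atomic unit of electric field: E_au = E_h/(e a₀) = m_e²e⁵/((4πε₀)³ℏ⁴) = 5.20 × 10^11 V/m.
2.92 × 10^-25 / 5.20 × 10^11 = 5.61 × 10^-37

5.61 × 10^-37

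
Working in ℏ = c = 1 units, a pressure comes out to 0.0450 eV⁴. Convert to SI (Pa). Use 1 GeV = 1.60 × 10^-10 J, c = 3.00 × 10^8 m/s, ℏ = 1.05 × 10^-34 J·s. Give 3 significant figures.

Pressure is [E]/[L]³ = [E]⁴/(ℏc)³.
1 GeV⁴ → 1/(ℏc)³ × (1 GeV in J)⁴ = 2.10 × 10^37 Pa.
Convert the energy scale: 0.0450 eV⁴ = 4.50 × 10^-38 GeV⁴.
Result: 4.50 × 10^-38 × 2.10 × 10^37 = 0.944 Pa.

0.944 Pa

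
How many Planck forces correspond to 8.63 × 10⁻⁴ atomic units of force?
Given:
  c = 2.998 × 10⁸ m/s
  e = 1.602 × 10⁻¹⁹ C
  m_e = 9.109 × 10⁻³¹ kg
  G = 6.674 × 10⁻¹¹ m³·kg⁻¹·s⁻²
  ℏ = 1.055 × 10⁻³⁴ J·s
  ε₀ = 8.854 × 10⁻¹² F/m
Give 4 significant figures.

atomic unit of force: F_au = E_h/a₀ = m_e²e⁶/((4πε₀)³ℏ⁴) = 8.220 × 10⁻⁸ N
Planck force: F_P = c⁴/G = 1.210 × 10⁴⁴ N
8.63 × 10⁻⁴ × 8.220 × 10⁻⁸ / 1.210 × 10⁴⁴ = 5.860 × 10⁻⁵⁵

5.860 × 10⁻⁵⁵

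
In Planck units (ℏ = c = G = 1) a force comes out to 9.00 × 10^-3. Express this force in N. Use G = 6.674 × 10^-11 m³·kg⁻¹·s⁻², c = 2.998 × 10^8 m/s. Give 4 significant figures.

1.089 × 10^42 N

One Planck force: F_P = c⁴/G = 1.210 × 10^44 N.
9.00 × 10^-3 × 1.210 × 10^44 N = 1.089 × 10^42 N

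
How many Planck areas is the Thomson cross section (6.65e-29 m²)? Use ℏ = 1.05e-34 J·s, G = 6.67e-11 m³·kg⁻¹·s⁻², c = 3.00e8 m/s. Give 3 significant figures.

2.56e41

Planck area: A_P = ℏG/c³ = 2.59e-70 m².
6.65e-29 / 2.59e-70 = 2.56e41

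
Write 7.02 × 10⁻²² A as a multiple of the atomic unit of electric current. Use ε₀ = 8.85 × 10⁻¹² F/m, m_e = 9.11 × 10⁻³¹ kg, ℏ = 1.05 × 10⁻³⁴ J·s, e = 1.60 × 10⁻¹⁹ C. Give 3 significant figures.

atomic unit of electric current: I_au = e E_h/ℏ = m_e e⁵/((4πε₀)²ℏ³) = 6.67 × 10⁻³ A.
7.02 × 10⁻²² / 6.67 × 10⁻³ = 1.05 × 10⁻¹⁹

1.05 × 10⁻¹⁹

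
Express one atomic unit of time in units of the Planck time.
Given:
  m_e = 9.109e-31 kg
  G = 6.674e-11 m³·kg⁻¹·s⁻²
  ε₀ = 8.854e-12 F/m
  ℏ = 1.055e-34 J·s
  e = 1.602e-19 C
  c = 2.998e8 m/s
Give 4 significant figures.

atomic unit of time: τ_au = (4πε₀)²ℏ³/(m_e e⁴) = 2.423e-17 s
Planck time: t_P = √(ℏG/c⁵) = 5.392e-44 s
ratio = 2.423e-17 / 5.392e-44 = 4.494e26

4.494e26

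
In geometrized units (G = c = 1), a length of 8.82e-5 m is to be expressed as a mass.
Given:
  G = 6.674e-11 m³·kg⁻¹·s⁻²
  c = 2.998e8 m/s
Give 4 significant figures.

Length → mass via c²/G.
8.82e-5 m × (c²/G) = 1.188e23 kg

1.188e23 kg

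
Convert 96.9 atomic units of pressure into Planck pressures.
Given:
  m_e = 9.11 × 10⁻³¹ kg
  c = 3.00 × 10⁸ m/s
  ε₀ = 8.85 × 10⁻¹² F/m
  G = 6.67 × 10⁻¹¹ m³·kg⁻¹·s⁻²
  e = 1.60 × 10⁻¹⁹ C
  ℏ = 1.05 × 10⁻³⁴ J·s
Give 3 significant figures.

atomic unit of pressure: P_au = E_h/a₀³ = m_e⁴e¹⁰/((4πε₀)⁵ℏ⁸) = 3.01 × 10¹³ Pa
Planck pressure: p_P = c⁷/(ℏG²) = 4.68 × 10¹¹³ Pa
96.9 × 3.01 × 10¹³ / 4.68 × 10¹¹³ = 6.24 × 10⁻⁹⁹

6.24 × 10⁻⁹⁹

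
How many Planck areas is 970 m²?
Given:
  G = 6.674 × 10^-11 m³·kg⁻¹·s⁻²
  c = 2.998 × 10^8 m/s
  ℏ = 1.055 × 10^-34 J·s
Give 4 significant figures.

3.712 × 10^72

Planck area: A_P = ℏG/c³ = 2.613 × 10^-70 m².
970 / 2.613 × 10^-70 = 3.712 × 10^72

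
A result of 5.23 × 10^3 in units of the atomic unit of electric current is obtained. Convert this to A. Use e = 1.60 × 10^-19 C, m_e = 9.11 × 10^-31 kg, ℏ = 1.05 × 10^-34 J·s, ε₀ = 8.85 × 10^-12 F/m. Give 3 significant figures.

One atomic unit of electric current: I_au = e E_h/ℏ = m_e e⁵/((4πε₀)²ℏ³) = 6.67 × 10^-3 A.
5.23 × 10^3 × 6.67 × 10^-3 A = 34.9 A

34.9 A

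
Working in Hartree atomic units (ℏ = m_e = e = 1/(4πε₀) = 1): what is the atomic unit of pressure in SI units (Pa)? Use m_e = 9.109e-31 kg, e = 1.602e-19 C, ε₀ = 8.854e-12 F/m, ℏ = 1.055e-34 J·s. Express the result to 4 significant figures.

The unique combination of the constants set to 1 with dimensions of pressure is P_au = E_h/a₀³ = m_e⁴e¹⁰/((4πε₀)⁵ℏ⁸).
E_h = 4.354e-18 J
a₀ = 5.297e-11 m
E_h/a₀³ = 2.929e13 Pa

2.929e13 Pa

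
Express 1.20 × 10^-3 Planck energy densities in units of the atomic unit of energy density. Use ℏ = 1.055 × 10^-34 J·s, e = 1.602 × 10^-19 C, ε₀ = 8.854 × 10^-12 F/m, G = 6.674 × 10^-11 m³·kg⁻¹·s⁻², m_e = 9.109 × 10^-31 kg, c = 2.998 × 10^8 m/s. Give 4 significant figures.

Planck energy density: u_P = c⁷/(ℏG²) = 4.632 × 10^113 J/m³
atomic unit of energy density: u_au = E_h/a₀³ = m_e⁴e¹⁰/((4πε₀)⁵ℏ⁸) = 2.929 × 10^13 J/m³
1.20 × 10^-3 × 4.632 × 10^113 / 2.929 × 10^13 = 1.898 × 10^97

1.898 × 10^97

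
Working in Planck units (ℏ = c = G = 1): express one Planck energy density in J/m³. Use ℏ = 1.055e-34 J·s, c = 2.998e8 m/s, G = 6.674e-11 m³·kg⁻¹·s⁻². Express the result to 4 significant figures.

4.632e113 J/m³

From ℏ = c = G = 1 the energy density scale is u_P = c⁷/(ℏG²).
  = 2.177e59 / 4.699e-55
  = 4.632e113 J/m³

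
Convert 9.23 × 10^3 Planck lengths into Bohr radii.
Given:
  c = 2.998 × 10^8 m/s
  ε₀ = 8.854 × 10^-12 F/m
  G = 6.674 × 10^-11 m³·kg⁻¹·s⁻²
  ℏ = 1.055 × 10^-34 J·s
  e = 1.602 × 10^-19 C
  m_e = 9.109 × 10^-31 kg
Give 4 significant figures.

2.817 × 10^-21

Planck length: ℓ_P = √(ℏG/c³) = 1.616 × 10^-35 m
Bohr radius: a₀ = 4πε₀ℏ²/(m_e e²) = 5.297 × 10^-11 m
9.23 × 10^3 × 1.616 × 10^-35 / 5.297 × 10^-11 = 2.817 × 10^-21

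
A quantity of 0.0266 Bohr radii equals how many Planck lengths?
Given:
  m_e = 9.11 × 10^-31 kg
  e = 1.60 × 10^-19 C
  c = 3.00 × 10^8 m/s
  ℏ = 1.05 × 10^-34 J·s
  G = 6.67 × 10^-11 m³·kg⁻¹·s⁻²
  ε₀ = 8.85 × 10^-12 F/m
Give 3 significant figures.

Bohr radius: a₀ = 4πε₀ℏ²/(m_e e²) = 5.26 × 10^-11 m
Planck length: ℓ_P = √(ℏG/c³) = 1.61 × 10^-35 m
0.0266 × 5.26 × 10^-11 / 1.61 × 10^-35 = 8.68 × 10^22

8.68 × 10^22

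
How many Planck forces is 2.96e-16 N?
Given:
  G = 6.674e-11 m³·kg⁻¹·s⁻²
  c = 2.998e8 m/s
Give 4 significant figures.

2.445e-60

Planck force: F_P = c⁴/G = 1.210e44 N.
2.96e-16 / 1.210e44 = 2.445e-60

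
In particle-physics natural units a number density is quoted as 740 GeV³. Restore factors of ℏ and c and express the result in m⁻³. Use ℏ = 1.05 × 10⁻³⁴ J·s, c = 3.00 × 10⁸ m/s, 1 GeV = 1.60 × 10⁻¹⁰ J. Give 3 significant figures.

9.70 × 10⁴⁹ m⁻³

Number density is [L]⁻³ = [E]³/(ℏc)³.
1 GeV³ → 1/(ℏc)³ × (1 GeV in J)³ = 1.31 × 10⁴⁷ m⁻³.
Result: 740 × 1.31 × 10⁴⁷ = 9.70 × 10⁴⁹ m⁻³.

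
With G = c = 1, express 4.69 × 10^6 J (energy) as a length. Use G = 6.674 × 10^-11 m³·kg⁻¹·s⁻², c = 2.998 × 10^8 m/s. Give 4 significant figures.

3.875 × 10^-38 m

Energy → length via G/c⁴.
4.69 × 10^6 J × (G/c⁴) = 3.875 × 10^-38 m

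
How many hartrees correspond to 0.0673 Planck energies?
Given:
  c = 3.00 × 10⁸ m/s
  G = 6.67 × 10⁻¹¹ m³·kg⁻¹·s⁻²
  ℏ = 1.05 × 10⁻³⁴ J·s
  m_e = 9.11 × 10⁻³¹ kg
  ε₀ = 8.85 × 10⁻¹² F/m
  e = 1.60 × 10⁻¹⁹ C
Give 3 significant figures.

Planck energy: E_P = √(ℏc⁵/G) = 1.96 × 10⁹ J
hartree: E_h = m_e e⁴/(4πε₀ℏ)² = 4.38 × 10⁻¹⁸ J
0.0673 × 1.96 × 10⁹ / 4.38 × 10⁻¹⁸ = 3.01 × 10²⁵

3.01 × 10²⁵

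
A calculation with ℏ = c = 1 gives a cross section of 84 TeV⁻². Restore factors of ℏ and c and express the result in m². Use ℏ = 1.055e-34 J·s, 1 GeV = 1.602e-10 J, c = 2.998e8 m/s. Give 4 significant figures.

Area is [L]² = [E]⁻²·(ℏc)²; restore (ℏc)².
1 GeV⁻² → (ℏc)² × (1 GeV in J)⁻² = 3.898e-32 m².
Convert the energy scale: 84 TeV⁻² = 8.40e-5 GeV⁻².
Result: 8.40e-5 × 3.898e-32 = 3.274e-36 m².

3.274e-36 m²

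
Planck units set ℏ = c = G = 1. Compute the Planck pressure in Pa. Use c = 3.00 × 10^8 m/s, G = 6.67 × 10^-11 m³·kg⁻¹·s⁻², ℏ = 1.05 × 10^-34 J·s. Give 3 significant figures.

The unique combination of the constants set to 1 with dimensions of pressure is p_P = c⁷/(ℏG²).
  = 2.19 × 10^59 / 4.67 × 10^-55
  = 4.68 × 10^113 Pa

4.68 × 10^113 Pa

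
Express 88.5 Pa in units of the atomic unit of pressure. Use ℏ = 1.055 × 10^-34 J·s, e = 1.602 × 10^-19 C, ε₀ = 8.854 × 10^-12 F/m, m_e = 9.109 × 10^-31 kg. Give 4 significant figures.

atomic unit of pressure: P_au = E_h/a₀³ = m_e⁴e¹⁰/((4πε₀)⁵ℏ⁸) = 2.929 × 10^13 Pa.
88.5 / 2.929 × 10^13 = 3.021 × 10^-12

3.021 × 10^-12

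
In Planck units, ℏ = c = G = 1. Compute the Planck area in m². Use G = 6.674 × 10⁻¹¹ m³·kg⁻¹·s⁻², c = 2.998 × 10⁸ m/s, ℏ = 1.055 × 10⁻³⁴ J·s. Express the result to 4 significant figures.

From ℏ = c = G = 1 the area scale is A_P = ℏG/c³.
  = 7.041 × 10⁻⁴⁵ / 2.695 × 10²⁵
  = 2.613 × 10⁻⁷⁰ m²

2.613 × 10⁻⁷⁰ m²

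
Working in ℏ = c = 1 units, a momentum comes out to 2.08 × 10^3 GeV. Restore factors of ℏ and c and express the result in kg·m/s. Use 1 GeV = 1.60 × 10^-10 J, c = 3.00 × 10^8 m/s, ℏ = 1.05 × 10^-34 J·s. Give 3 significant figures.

1.11 × 10^-15 kg·m/s

Momentum is [E]/c; divide by c.
1 GeV → 1/c × (1 GeV in J) = 5.33 × 10^-19 kg·m/s.
Result: 2.08 × 10^3 × 5.33 × 10^-19 = 1.11 × 10^-15 kg·m/s.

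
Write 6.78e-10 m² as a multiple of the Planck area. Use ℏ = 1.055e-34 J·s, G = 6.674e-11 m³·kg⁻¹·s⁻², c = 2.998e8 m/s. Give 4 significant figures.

2.595e60

Planck area: A_P = ℏG/c³ = 2.613e-70 m².
6.78e-10 / 2.613e-70 = 2.595e60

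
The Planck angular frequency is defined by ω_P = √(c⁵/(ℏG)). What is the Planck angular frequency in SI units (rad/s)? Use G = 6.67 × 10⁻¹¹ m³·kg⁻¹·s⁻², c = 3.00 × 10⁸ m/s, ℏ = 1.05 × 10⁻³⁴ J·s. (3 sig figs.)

1.86 × 10⁴³ rad/s

ω_P = √(c⁵/(ℏG))
  = √(3.47 × 10⁸⁶)
  = 1.86 × 10⁴³ rad/s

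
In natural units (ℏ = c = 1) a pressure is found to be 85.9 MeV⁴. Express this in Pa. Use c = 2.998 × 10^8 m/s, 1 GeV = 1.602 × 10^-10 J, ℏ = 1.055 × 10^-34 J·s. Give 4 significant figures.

Pressure is [E]/[L]³ = [E]⁴/(ℏc)³.
1 GeV⁴ → 1/(ℏc)³ × (1 GeV in J)⁴ = 2.082 × 10^37 Pa.
Convert the energy scale: 85.9 MeV⁴ = 8.59 × 10^-11 GeV⁴.
Result: 8.59 × 10^-11 × 2.082 × 10^37 = 1.788 × 10^27 Pa.

1.788 × 10^27 Pa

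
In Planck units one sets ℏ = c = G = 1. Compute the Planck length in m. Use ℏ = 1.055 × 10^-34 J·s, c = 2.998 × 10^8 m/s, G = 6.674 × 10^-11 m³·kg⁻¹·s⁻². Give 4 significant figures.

1.616 × 10^-35 m

ℓ_P = √(ℏG/c³)
  = √(2.613 × 10^-70)
  = 1.616 × 10^-35 m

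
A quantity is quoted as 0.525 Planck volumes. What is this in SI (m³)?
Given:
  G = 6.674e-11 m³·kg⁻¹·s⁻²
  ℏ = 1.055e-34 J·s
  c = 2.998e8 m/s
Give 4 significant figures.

One Planck volume: V_P = (ℏG/c³)^(3/2) = 4.224e-105 m³.
0.525 × 4.224e-105 m³ = 2.218e-105 m³

2.218e-105 m³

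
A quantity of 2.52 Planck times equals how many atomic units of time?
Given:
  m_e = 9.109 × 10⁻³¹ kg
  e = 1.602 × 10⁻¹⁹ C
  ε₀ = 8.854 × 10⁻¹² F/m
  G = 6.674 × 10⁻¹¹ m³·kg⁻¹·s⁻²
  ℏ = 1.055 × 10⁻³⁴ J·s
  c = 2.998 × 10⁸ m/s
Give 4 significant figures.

Planck time: t_P = √(ℏG/c⁵) = 5.392 × 10⁻⁴⁴ s
atomic unit of time: τ_au = (4πε₀)²ℏ³/(m_e e⁴) = 2.423 × 10⁻¹⁷ s
2.52 × 5.392 × 10⁻⁴⁴ / 2.423 × 10⁻¹⁷ = 5.608 × 10⁻²⁷

5.608 × 10⁻²⁷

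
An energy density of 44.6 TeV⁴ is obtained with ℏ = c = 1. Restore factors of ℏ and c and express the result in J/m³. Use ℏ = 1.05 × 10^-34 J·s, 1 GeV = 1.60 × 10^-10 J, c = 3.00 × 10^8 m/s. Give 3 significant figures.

9.35 × 10^50 J/m³

[E]/[L]³ = [E]⁴/(ℏc)³; restore (ℏc)⁻³.
1 GeV⁴ → 1/(ℏc)³ × (1 GeV in J)⁴ = 2.10 × 10^37 J/m³.
Convert the energy scale: 44.6 TeV⁴ = 4.46 × 10^13 GeV⁴.
Result: 4.46 × 10^13 × 2.10 × 10^37 = 9.35 × 10^50 J/m³.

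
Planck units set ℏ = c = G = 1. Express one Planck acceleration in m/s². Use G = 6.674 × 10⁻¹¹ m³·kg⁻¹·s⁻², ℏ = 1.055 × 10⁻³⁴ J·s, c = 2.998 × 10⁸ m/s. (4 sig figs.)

The unique combination of the constants set to 1 with dimensions of acceleration is a_P = √(c⁷/(ℏG)).
  = √(3.092 × 10¹⁰³)
  = 5.560 × 10⁵¹ m/s²

5.560 × 10⁵¹ m/s²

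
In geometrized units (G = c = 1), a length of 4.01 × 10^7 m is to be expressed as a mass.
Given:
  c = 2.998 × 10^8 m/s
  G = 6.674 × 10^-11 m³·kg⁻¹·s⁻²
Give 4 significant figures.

Length → mass via c²/G.
4.01 × 10^7 m × (c²/G) = 5.400 × 10^34 kg

5.400 × 10^34 kg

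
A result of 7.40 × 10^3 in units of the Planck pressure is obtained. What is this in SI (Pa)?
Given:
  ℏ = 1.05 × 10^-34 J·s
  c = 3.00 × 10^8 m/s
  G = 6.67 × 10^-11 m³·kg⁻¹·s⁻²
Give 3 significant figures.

One Planck pressure: p_P = c⁷/(ℏG²) = 4.68 × 10^113 Pa.
7.40 × 10^3 × 4.68 × 10^113 Pa = 3.46 × 10^117 Pa

3.46 × 10^117 Pa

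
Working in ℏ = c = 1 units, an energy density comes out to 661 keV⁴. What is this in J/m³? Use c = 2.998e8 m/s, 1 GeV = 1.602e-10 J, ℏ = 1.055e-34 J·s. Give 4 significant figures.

[E]/[L]³ = [E]⁴/(ℏc)³; restore (ℏc)⁻³.
1 GeV⁴ → 1/(ℏc)³ × (1 GeV in J)⁴ = 2.082e37 J/m³.
Convert the energy scale: 661 keV⁴ = 6.61e-22 GeV⁴.
Result: 6.61e-22 × 2.082e37 = 1.376e16 J/m³.

1.376e16 J/m³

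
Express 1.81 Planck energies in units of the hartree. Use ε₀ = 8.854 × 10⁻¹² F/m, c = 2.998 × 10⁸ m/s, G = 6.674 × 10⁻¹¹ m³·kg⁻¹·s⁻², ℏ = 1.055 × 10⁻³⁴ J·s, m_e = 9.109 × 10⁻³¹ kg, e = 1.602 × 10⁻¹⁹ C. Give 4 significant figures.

8.133 × 10²⁶

Planck energy: E_P = √(ℏc⁵/G) = 1.957 × 10⁹ J
hartree: E_h = m_e e⁴/(4πε₀ℏ)² = 4.354 × 10⁻¹⁸ J
1.81 × 1.957 × 10⁹ / 4.354 × 10⁻¹⁸ = 8.133 × 10²⁶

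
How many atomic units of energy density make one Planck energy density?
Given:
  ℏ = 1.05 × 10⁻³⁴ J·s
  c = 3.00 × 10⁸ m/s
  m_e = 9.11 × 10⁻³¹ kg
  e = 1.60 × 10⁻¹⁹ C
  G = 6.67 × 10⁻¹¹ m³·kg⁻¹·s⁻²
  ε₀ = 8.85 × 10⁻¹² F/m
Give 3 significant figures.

1.55 × 10¹⁰⁰

Planck energy density: u_P = c⁷/(ℏG²) = 4.68 × 10¹¹³ J/m³
atomic unit of energy density: u_au = E_h/a₀³ = m_e⁴e¹⁰/((4πε₀)⁵ℏ⁸) = 3.01 × 10¹³ J/m³
ratio = 4.68 × 10¹¹³ / 3.01 × 10¹³ = 1.55 × 10¹⁰⁰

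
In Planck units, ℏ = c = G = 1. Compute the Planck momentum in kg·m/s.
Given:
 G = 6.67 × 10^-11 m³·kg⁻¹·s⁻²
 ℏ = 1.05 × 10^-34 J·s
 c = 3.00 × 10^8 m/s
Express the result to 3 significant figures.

Dimensional analysis gives p_P = √(ℏc³/G).
  = √(42.5)
  = 6.52 kg·m/s

6.52 kg·m/s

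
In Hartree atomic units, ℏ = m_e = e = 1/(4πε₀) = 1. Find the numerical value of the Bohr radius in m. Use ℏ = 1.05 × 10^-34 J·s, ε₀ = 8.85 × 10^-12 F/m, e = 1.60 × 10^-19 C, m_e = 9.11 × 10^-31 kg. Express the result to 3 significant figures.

5.26 × 10^-11 m

From ℏ = m_e = e = 1/(4πε₀) = 1 the length scale is a₀ = 4πε₀ℏ²/(m_e e²).
  = 1.23 × 10^-78 / 2.33 × 10^-68
  = 5.26 × 10^-11 m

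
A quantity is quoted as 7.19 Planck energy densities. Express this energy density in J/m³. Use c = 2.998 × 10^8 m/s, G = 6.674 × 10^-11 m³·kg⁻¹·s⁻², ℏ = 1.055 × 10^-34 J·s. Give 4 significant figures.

One Planck energy density: u_P = c⁷/(ℏG²) = 4.632 × 10^113 J/m³.
7.19 × 4.632 × 10^113 J/m³ = 3.331 × 10^114 J/m³

3.331 × 10^114 J/m³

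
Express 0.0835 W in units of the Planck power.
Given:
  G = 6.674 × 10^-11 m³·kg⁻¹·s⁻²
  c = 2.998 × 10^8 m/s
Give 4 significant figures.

Planck power: P_P = c⁵/G = 3.629 × 10^52 W.
0.0835 / 3.629 × 10^52 = 2.301 × 10^-54

2.301 × 10^-54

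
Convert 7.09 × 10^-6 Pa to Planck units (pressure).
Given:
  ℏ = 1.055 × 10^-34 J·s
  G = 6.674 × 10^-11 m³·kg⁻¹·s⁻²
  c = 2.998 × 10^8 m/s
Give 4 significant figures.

1.531 × 10^-119

Planck pressure: p_P = c⁷/(ℏG²) = 4.632 × 10^113 Pa.
7.09 × 10^-6 / 4.632 × 10^113 = 1.531 × 10^-119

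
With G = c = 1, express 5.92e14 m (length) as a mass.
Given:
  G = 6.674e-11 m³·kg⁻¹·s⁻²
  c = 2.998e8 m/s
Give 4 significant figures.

Length → mass via c²/G.
5.92e14 m × (c²/G) = 7.973e41 kg

7.973e41 kg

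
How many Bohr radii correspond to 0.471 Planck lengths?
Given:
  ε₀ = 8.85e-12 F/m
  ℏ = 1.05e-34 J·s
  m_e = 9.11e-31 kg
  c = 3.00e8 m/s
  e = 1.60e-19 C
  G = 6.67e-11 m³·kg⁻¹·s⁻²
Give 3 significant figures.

1.44e-25

Planck length: ℓ_P = √(ℏG/c³) = 1.61e-35 m
Bohr radius: a₀ = 4πε₀ℏ²/(m_e e²) = 5.26e-11 m
0.471 × 1.61e-35 / 5.26e-11 = 1.44e-25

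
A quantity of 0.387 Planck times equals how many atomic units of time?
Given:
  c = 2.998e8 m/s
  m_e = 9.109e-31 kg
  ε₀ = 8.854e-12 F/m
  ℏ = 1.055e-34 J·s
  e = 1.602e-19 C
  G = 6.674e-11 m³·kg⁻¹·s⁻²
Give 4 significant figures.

8.612e-28

Planck time: t_P = √(ℏG/c⁵) = 5.392e-44 s
atomic unit of time: τ_au = (4πε₀)²ℏ³/(m_e e⁴) = 2.423e-17 s
0.387 × 5.392e-44 / 2.423e-17 = 8.612e-28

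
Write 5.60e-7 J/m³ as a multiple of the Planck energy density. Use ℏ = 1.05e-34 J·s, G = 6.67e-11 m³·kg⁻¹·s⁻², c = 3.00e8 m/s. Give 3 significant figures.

Planck energy density: u_P = c⁷/(ℏG²) = 4.68e113 J/m³.
5.60e-7 / 4.68e113 = 1.20e-120

1.20e-120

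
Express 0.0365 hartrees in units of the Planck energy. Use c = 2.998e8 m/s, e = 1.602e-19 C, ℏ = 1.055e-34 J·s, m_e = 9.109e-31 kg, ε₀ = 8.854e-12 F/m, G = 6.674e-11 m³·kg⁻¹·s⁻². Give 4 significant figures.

8.123e-29

hartree: E_h = m_e e⁴/(4πε₀ℏ)² = 4.354e-18 J
Planck energy: E_P = √(ℏc⁵/G) = 1.957e9 J
0.0365 × 4.354e-18 / 1.957e9 = 8.123e-29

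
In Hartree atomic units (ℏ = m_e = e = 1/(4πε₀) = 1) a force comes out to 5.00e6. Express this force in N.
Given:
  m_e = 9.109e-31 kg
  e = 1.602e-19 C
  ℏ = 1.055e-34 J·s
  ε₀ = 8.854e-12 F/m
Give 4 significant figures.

One atomic unit of force: F_au = E_h/a₀ = m_e²e⁶/((4πε₀)³ℏ⁴) = 8.220e-8 N.
5.00e6 × 8.220e-8 N = 0.4110 N

0.4110 N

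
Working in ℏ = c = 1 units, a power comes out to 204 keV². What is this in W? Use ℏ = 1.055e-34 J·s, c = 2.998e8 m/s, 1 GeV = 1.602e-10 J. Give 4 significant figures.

4.963e4 W

Power is [E]/[T] = [E]²/ℏ.
1 GeV² → 1/ℏ × (1 GeV in J)² = 2.433e14 W.
Convert the energy scale: 204 keV² = 2.04e-10 GeV².
Result: 2.04e-10 × 2.433e14 = 4.963e4 W.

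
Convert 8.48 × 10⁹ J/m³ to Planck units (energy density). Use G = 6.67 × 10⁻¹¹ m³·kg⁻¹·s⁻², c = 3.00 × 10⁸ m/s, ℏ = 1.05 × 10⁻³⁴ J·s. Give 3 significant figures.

1.81 × 10⁻¹⁰⁴

Planck energy density: u_P = c⁷/(ℏG²) = 4.68 × 10¹¹³ J/m³.
8.48 × 10⁹ / 4.68 × 10¹¹³ = 1.81 × 10⁻¹⁰⁴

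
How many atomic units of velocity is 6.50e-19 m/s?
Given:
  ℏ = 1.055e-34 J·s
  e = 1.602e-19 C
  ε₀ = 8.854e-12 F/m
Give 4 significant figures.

atomic unit of velocity: v_au = e²/(4πε₀ℏ) = 2.186e6 m/s.
6.50e-19 / 2.186e6 = 2.973e-25

2.973e-25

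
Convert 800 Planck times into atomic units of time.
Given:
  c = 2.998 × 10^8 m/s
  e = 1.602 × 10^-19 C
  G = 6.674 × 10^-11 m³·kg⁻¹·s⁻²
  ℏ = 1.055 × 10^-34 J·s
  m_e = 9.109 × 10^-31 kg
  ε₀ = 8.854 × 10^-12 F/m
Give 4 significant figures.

Planck time: t_P = √(ℏG/c⁵) = 5.392 × 10^-44 s
atomic unit of time: τ_au = (4πε₀)²ℏ³/(m_e e⁴) = 2.423 × 10^-17 s
800 × 5.392 × 10^-44 / 2.423 × 10^-17 = 1.780 × 10^-24

1.780 × 10^-24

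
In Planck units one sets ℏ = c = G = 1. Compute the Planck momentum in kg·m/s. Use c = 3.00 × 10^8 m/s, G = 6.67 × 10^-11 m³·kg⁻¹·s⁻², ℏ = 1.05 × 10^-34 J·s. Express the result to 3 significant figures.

6.52 kg·m/s

p_P = √(ℏc³/G)
  = √(42.5)
  = 6.52 kg·m/s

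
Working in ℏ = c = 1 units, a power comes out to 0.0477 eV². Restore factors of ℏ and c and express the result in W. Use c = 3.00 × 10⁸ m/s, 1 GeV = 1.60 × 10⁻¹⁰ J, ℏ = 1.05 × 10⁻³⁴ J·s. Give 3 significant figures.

Power is [E]/[T] = [E]²/ℏ.
1 GeV² → 1/ℏ × (1 GeV in J)² = 2.44 × 10¹⁴ W.
Convert the energy scale: 0.0477 eV² = 4.77 × 10⁻²⁰ GeV².
Result: 4.77 × 10⁻²⁰ × 2.44 × 10¹⁴ = 1.16 × 10⁻⁵ W.

1.16 × 10⁻⁵ W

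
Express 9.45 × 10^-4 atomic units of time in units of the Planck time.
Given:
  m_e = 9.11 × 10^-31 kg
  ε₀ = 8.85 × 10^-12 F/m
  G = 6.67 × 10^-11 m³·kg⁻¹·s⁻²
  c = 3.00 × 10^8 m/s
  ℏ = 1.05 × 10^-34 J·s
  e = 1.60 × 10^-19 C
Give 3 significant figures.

atomic unit of time: τ_au = (4πε₀)²ℏ³/(m_e e⁴) = 2.40 × 10^-17 s
Planck time: t_P = √(ℏG/c⁵) = 5.37 × 10^-44 s
9.45 × 10^-4 × 2.40 × 10^-17 / 5.37 × 10^-44 = 4.22 × 10^23

4.22 × 10^23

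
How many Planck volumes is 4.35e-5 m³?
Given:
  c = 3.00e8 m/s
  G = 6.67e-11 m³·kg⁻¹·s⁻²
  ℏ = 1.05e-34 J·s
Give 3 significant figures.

Planck volume: V_P = (ℏG/c³)^(3/2) = 4.18e-105 m³.
4.35e-5 / 4.18e-105 = 1.04e100

1.04e100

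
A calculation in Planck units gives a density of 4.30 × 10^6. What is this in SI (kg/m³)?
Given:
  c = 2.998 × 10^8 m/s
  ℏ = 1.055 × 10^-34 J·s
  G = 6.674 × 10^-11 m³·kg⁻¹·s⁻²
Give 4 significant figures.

One Planck density: ρ_P = c⁵/(ℏG²) = 5.154 × 10^96 kg/m³.
4.30 × 10^6 × 5.154 × 10^96 kg/m³ = 2.216 × 10^103 kg/m³

2.216 × 10^103 kg/m³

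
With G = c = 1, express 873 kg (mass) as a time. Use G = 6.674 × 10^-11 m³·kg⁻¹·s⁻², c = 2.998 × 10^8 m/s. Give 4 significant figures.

Mass → time via G/c³.
873 kg × (G/c³) = 2.162 × 10^-33 s

2.162 × 10^-33 s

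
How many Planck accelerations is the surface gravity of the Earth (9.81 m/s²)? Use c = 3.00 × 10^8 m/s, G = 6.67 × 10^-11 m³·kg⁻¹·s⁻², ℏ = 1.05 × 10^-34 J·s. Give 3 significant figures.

Planck acceleration: a_P = √(c⁷/(ℏG)) = 5.59 × 10^51 m/s².
9.81 / 5.59 × 10^51 = 1.76 × 10^-51

1.76 × 10^-51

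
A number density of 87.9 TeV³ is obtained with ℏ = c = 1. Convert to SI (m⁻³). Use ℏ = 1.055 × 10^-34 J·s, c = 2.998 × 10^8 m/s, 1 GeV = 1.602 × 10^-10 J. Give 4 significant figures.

Number density is [L]⁻³ = [E]³/(ℏc)³.
1 GeV³ → 1/(ℏc)³ × (1 GeV in J)³ = 1.299 × 10^47 m⁻³.
Convert the energy scale: 87.9 TeV³ = 8.79 × 10^10 GeV³.
Result: 8.79 × 10^10 × 1.299 × 10^47 = 1.142 × 10^58 m⁻³.

1.142 × 10^58 m⁻³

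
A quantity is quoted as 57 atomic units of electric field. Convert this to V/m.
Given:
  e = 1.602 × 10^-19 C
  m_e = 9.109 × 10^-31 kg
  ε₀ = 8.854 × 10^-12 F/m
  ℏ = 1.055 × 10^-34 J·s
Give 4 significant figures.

2.925 × 10^13 V/m

One atomic unit of electric field: E_au = E_h/(e a₀) = m_e²e⁵/((4πε₀)³ℏ⁴) = 5.131 × 10^11 V/m.
57 × 5.131 × 10^11 V/m = 2.925 × 10^13 V/m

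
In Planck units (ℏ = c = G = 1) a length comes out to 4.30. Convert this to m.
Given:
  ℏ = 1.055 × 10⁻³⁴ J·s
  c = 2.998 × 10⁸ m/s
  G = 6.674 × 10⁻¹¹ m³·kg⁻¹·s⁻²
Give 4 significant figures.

One Planck length: ℓ_P = √(ℏG/c³) = 1.616 × 10⁻³⁵ m.
4.30 × 1.616 × 10⁻³⁵ m = 6.951 × 10⁻³⁵ m

6.951 × 10⁻³⁵ m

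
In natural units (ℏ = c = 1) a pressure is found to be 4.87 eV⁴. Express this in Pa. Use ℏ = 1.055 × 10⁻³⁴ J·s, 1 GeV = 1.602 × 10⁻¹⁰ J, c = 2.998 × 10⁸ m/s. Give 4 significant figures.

101.4 Pa

Pressure is [E]/[L]³ = [E]⁴/(ℏc)³.
1 GeV⁴ → 1/(ℏc)³ × (1 GeV in J)⁴ = 2.082 × 10³⁷ Pa.
Convert the energy scale: 4.87 eV⁴ = 4.87 × 10⁻³⁶ GeV⁴.
Result: 4.87 × 10⁻³⁶ × 2.082 × 10³⁷ = 101.4 Pa.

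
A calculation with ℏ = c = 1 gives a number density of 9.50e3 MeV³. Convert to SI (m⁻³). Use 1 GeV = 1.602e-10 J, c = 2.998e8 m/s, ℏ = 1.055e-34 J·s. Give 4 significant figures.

1.234e42 m⁻³

Number density is [L]⁻³ = [E]³/(ℏc)³.
1 GeV³ → 1/(ℏc)³ × (1 GeV in J)³ = 1.299e47 m⁻³.
Convert the energy scale: 9.50e3 MeV³ = 9.50e-6 GeV³.
Result: 9.50e-6 × 1.299e47 = 1.234e42 m⁻³.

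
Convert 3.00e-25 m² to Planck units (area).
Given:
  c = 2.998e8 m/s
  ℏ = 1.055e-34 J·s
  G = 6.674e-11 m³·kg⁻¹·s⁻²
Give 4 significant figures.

1.148e45

Planck area: A_P = ℏG/c³ = 2.613e-70 m².
3.00e-25 / 2.613e-70 = 1.148e45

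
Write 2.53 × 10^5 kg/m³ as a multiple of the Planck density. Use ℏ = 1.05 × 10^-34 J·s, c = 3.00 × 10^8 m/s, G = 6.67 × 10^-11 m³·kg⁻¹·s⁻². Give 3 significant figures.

4.86 × 10^-92

Planck density: ρ_P = c⁵/(ℏG²) = 5.20 × 10^96 kg/m³.
2.53 × 10^5 / 5.20 × 10^96 = 4.86 × 10^-92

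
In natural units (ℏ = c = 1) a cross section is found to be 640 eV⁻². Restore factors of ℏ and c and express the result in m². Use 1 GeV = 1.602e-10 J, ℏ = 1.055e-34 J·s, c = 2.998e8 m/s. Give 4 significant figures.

2.495e-11 m²

Area is [L]² = [E]⁻²·(ℏc)²; restore (ℏc)².
1 GeV⁻² → (ℏc)² × (1 GeV in J)⁻² = 3.898e-32 m².
Convert the energy scale: 640 eV⁻² = 6.40e20 GeV⁻².
Result: 6.40e20 × 3.898e-32 = 2.495e-11 m².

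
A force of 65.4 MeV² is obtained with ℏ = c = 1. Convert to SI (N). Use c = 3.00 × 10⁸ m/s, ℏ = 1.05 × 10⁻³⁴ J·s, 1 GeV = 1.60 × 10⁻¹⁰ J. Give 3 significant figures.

Force is [E]/[L] = [E]²/(ℏc); restore (ℏc)⁻¹.
1 GeV² → 1/(ℏc) × (1 GeV in J)² = 8.13 × 10⁵ N.
Convert the energy scale: 65.4 MeV² = 6.54 × 10⁻⁵ GeV².
Result: 6.54 × 10⁻⁵ × 8.13 × 10⁵ = 53.2 N.

53.2 N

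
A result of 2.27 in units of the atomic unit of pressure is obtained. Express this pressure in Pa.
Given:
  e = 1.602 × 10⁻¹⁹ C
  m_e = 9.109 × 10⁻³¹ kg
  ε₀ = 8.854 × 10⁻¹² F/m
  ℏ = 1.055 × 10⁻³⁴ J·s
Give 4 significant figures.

6.649 × 10¹³ Pa

One atomic unit of pressure: P_au = E_h/a₀³ = m_e⁴e¹⁰/((4πε₀)⁵ℏ⁸) = 2.929 × 10¹³ Pa.
2.27 × 2.929 × 10¹³ Pa = 6.649 × 10¹³ Pa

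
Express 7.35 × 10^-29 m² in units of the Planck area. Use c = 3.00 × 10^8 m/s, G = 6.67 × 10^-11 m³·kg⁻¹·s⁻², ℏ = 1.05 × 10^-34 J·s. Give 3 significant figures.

Planck area: A_P = ℏG/c³ = 2.59 × 10^-70 m².
7.35 × 10^-29 / 2.59 × 10^-70 = 2.83 × 10^41

2.83 × 10^41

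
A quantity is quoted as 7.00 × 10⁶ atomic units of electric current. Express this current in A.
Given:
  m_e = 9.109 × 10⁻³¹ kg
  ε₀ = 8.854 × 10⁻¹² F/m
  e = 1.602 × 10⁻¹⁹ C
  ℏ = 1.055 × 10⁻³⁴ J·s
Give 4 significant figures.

4.628 × 10⁴ A

One atomic unit of electric current: I_au = e E_h/ℏ = m_e e⁵/((4πε₀)²ℏ³) = 6.612 × 10⁻³ A.
7.00 × 10⁶ × 6.612 × 10⁻³ A = 4.628 × 10⁴ A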